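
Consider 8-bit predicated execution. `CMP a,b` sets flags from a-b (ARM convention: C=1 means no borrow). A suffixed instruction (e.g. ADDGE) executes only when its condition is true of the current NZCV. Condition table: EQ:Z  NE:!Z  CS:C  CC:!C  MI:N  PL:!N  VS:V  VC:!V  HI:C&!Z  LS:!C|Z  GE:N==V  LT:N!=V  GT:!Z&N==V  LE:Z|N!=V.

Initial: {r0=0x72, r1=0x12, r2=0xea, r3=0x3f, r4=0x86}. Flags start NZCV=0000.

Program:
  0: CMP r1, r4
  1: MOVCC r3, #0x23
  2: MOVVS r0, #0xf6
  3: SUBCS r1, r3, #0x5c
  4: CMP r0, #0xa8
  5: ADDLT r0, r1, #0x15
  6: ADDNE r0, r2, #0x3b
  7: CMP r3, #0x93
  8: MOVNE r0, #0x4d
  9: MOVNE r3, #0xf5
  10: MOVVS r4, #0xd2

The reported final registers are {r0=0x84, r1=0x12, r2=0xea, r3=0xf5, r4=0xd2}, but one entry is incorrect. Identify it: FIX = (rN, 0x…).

[0] flags=1001 → (cmp)
[1] flags=1001 CC?T → r3=0x23
[2] flags=1001 VS?T → r0=0xf6
[3] flags=1001 CS?F → skip
[4] flags=0010 → (cmp)
[5] flags=0010 LT?F → skip
[6] flags=0010 NE?T → r0=0x25
[7] flags=1001 → (cmp)
[8] flags=1001 NE?T → r0=0x4d
[9] flags=1001 NE?T → r3=0xf5
[10] flags=1001 VS?T → r4=0xd2

FIX = (r0, 0x4d)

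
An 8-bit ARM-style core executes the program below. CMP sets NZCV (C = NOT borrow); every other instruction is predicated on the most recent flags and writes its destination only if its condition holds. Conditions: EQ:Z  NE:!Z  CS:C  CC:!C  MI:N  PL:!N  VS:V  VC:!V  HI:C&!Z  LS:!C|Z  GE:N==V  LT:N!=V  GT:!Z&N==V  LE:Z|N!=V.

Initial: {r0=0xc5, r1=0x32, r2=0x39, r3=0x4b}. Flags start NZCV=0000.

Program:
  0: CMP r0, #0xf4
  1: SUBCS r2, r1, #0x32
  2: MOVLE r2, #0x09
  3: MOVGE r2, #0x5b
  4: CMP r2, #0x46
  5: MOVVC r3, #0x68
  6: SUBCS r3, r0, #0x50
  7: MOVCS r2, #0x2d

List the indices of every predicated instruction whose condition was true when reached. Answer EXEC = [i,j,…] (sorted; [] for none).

0: ✓ CMP  NZCV=1000
1: · SUBCS
2: ✓ MOVLE  r2←0x09
3: · MOVGE
4: ✓ CMP  NZCV=1000
5: ✓ MOVVC  r3←0x68
6: · SUBCS
7: · MOVCS

EXEC = [2,5]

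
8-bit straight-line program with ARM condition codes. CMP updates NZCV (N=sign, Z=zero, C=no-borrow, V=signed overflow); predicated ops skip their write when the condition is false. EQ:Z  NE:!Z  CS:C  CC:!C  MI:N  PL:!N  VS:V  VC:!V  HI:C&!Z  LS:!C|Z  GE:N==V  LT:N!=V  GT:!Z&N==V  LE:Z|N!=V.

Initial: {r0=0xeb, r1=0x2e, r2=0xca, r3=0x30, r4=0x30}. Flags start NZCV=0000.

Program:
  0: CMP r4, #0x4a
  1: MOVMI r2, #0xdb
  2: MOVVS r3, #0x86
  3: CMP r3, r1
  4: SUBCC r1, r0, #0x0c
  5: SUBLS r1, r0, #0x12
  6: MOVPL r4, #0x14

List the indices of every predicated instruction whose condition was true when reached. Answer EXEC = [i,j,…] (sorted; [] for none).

[0] flags=1000 → (cmp)
[1] flags=1000 MI?T → r2=0xdb
[2] flags=1000 VS?F → skip
[3] flags=0010 → (cmp)
[4] flags=0010 CC?F → skip
[5] flags=0010 LS?F → skip
[6] flags=0010 PL?T → r4=0x14

EXEC = [1,6]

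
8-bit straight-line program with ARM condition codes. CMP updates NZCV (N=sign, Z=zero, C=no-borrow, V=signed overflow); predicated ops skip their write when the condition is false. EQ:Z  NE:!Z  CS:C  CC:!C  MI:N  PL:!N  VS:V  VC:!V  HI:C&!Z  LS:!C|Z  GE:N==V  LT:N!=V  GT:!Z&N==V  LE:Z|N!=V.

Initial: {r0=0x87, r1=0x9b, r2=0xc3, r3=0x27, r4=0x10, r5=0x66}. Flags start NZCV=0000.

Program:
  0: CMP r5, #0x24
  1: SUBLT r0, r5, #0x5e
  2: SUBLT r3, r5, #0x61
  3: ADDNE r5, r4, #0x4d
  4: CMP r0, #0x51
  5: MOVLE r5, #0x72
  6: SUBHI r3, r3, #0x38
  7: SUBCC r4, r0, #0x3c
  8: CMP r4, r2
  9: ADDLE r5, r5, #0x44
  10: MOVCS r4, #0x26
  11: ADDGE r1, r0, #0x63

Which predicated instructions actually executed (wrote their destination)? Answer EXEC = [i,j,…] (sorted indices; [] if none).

[0] flags=0010 → (cmp)
[1] flags=0010 LT?F → skip
[2] flags=0010 LT?F → skip
[3] flags=0010 NE?T → r5=0x5d
[4] flags=0011 → (cmp)
[5] flags=0011 LE?T → r5=0x72
[6] flags=0011 HI?T → r3=0xef
[7] flags=0011 CC?F → skip
[8] flags=0000 → (cmp)
[9] flags=0000 LE?F → skip
[10] flags=0000 CS?F → skip
[11] flags=0000 GE?T → r1=0xea

EXEC = [3,5,6,11]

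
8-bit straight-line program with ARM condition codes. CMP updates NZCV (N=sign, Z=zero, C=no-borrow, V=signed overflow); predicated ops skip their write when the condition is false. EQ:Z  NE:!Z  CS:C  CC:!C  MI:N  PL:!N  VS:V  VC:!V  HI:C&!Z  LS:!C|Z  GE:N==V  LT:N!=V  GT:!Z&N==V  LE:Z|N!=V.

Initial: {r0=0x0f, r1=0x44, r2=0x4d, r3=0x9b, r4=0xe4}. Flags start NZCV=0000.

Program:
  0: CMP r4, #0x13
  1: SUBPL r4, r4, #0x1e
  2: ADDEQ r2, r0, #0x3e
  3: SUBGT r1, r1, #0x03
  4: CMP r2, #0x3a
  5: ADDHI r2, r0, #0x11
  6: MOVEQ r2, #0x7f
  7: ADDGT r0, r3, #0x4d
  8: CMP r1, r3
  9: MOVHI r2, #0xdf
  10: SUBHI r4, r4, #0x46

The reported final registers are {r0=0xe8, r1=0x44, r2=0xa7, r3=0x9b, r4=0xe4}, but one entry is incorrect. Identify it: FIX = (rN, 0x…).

FIX = (r2, 0x20)

0: ✓ CMP  NZCV=1010
1: · SUBPL
2: · ADDEQ
3: · SUBGT
4: ✓ CMP  NZCV=0010
5: ✓ ADDHI  r2←0x20
6: · MOVEQ
7: ✓ ADDGT  r0←0xe8
8: ✓ CMP  NZCV=1001
9: · MOVHI
10: · SUBHI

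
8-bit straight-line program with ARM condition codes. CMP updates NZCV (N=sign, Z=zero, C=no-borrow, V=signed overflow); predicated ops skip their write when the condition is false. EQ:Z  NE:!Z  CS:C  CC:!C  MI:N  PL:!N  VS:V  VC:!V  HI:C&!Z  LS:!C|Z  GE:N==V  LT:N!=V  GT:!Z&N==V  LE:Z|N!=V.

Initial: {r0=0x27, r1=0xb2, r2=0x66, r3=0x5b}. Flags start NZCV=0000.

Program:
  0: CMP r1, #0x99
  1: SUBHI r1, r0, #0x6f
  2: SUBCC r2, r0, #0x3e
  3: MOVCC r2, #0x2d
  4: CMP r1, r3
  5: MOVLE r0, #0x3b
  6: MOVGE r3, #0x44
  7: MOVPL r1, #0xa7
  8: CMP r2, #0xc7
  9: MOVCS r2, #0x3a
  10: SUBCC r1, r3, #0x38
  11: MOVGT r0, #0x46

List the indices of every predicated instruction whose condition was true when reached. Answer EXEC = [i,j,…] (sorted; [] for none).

EXEC = [1,5,7,10,11]

[0] flags=0010 → (cmp)
[1] flags=0010 HI?T → r1=0xb8
[2] flags=0010 CC?F → skip
[3] flags=0010 CC?F → skip
[4] flags=0011 → (cmp)
[5] flags=0011 LE?T → r0=0x3b
[6] flags=0011 GE?F → skip
[7] flags=0011 PL?T → r1=0xa7
[8] flags=1001 → (cmp)
[9] flags=1001 CS?F → skip
[10] flags=1001 CC?T → r1=0x23
[11] flags=1001 GT?T → r0=0x46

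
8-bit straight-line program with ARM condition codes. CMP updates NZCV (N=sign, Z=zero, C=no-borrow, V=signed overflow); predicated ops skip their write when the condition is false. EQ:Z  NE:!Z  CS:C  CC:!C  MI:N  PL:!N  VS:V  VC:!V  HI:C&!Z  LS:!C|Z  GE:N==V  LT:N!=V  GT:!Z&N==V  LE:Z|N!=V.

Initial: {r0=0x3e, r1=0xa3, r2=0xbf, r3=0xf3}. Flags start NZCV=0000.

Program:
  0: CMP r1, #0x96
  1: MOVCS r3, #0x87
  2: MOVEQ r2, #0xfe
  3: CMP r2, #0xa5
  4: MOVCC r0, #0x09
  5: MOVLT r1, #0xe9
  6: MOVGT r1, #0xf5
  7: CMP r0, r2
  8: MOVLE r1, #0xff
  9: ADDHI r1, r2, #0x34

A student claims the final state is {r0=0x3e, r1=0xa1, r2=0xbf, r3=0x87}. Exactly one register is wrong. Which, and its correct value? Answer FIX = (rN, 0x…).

FIX = (r1, 0xf5)

[0] flags=0010 → (cmp)
[1] flags=0010 CS?T → r3=0x87
[2] flags=0010 EQ?F → skip
[3] flags=0010 → (cmp)
[4] flags=0010 CC?F → skip
[5] flags=0010 LT?F → skip
[6] flags=0010 GT?T → r1=0xf5
[7] flags=0000 → (cmp)
[8] flags=0000 LE?F → skip
[9] flags=0000 HI?F → skip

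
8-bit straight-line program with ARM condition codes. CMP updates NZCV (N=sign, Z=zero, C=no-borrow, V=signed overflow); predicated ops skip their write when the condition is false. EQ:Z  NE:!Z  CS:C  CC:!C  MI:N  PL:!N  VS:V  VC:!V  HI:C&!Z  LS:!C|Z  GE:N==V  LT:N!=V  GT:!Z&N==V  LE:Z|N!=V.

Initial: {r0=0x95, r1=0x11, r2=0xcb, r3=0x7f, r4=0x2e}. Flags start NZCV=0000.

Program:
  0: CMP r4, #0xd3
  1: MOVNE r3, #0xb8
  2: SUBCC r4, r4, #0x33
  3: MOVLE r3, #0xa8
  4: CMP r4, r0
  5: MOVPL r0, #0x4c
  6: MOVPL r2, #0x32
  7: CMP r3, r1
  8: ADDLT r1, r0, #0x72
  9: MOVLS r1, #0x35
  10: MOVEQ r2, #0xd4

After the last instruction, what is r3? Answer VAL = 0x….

0: ✓ CMP  NZCV=0000
1: ✓ MOVNE  r3←0xb8
2: ✓ SUBCC  r4←0xfb
3: · MOVLE
4: ✓ CMP  NZCV=0010
5: ✓ MOVPL  r0←0x4c
6: ✓ MOVPL  r2←0x32
7: ✓ CMP  NZCV=1010
8: ✓ ADDLT  r1←0xbe
9: · MOVLS
10: · MOVEQ

VAL = 0xb8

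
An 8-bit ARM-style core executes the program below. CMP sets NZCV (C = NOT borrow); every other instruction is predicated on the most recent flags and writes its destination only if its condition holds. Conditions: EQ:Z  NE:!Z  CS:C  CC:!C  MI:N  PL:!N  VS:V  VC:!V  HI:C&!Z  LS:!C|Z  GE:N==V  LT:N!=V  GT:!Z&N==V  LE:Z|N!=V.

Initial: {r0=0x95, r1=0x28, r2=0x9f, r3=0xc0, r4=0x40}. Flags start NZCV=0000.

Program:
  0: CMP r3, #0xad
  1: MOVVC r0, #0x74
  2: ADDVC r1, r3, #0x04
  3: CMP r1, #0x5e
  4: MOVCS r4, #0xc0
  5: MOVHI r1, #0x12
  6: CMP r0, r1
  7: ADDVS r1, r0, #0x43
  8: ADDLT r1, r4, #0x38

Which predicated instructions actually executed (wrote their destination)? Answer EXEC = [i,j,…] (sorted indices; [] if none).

EXEC = [1,2,4,5]

0: ✓ CMP  NZCV=0010
1: ✓ MOVVC  r0←0x74
2: ✓ ADDVC  r1←0xc4
3: ✓ CMP  NZCV=0011
4: ✓ MOVCS  r4←0xc0
5: ✓ MOVHI  r1←0x12
6: ✓ CMP  NZCV=0010
7: · ADDVS
8: · ADDLT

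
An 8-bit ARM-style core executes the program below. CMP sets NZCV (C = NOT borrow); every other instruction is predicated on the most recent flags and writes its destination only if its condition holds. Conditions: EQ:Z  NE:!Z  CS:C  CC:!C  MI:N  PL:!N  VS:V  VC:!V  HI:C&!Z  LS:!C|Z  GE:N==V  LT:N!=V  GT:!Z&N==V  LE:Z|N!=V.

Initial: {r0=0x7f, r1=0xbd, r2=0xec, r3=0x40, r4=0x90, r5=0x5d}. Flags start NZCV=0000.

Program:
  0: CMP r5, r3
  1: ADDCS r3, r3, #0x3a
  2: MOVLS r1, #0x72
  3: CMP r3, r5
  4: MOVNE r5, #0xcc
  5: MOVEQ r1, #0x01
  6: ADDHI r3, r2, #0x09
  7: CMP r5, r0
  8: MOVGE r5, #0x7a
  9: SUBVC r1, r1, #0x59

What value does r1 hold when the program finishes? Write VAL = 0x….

0: ✓ CMP  NZCV=0010
1: ✓ ADDCS  r3←0x7a
2: · MOVLS
3: ✓ CMP  NZCV=0010
4: ✓ MOVNE  r5←0xcc
5: · MOVEQ
6: ✓ ADDHI  r3←0xf5
7: ✓ CMP  NZCV=0011
8: · MOVGE
9: · SUBVC

VAL = 0xbd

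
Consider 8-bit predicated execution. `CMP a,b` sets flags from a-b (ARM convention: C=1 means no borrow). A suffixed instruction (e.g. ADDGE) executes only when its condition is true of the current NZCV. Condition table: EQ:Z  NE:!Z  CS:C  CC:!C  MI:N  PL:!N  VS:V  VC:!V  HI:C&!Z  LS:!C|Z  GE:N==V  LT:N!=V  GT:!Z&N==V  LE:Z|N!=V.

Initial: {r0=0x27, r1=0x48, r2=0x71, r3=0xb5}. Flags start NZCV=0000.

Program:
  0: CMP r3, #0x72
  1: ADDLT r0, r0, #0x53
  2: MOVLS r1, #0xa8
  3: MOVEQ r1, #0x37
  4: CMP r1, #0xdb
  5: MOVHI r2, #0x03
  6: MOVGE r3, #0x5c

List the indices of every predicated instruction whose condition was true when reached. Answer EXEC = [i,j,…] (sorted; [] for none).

EXEC = [1,6]

[0] flags=0011 → (cmp)
[1] flags=0011 LT?T → r0=0x7a
[2] flags=0011 LS?F → skip
[3] flags=0011 EQ?F → skip
[4] flags=0000 → (cmp)
[5] flags=0000 HI?F → skip
[6] flags=0000 GE?T → r3=0x5c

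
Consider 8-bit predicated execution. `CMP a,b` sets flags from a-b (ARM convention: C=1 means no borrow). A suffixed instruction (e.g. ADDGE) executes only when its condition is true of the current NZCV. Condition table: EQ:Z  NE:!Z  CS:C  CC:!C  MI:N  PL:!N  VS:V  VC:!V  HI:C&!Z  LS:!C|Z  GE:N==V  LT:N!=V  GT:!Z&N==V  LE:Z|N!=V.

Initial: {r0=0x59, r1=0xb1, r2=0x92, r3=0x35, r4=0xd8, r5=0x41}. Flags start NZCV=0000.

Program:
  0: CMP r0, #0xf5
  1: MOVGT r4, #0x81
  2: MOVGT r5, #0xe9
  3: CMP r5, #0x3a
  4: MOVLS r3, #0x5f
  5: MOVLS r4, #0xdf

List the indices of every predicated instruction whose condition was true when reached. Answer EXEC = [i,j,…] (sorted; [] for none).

EXEC = [1,2]

0: ✓ CMP  NZCV=0000
1: ✓ MOVGT  r4←0x81
2: ✓ MOVGT  r5←0xe9
3: ✓ CMP  NZCV=1010
4: · MOVLS
5: · MOVLS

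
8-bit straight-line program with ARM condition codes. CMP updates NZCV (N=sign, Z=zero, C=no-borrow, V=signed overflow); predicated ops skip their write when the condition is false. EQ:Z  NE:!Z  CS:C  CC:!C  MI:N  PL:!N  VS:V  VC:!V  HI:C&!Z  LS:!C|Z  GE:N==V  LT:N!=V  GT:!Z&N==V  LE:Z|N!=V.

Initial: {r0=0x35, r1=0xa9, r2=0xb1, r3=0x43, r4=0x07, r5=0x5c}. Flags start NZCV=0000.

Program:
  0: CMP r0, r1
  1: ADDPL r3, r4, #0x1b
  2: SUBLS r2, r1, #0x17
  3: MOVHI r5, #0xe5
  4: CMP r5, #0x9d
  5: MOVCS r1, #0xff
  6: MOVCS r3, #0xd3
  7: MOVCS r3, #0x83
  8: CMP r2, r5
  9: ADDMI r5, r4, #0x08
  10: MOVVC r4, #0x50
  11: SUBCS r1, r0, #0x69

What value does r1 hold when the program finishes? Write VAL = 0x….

0: ✓ CMP  NZCV=1001
1: · ADDPL
2: ✓ SUBLS  r2←0x92
3: · MOVHI
4: ✓ CMP  NZCV=1001
5: · MOVCS
6: · MOVCS
7: · MOVCS
8: ✓ CMP  NZCV=0011
9: · ADDMI
10: · MOVVC
11: ✓ SUBCS  r1←0xcc

VAL = 0xcc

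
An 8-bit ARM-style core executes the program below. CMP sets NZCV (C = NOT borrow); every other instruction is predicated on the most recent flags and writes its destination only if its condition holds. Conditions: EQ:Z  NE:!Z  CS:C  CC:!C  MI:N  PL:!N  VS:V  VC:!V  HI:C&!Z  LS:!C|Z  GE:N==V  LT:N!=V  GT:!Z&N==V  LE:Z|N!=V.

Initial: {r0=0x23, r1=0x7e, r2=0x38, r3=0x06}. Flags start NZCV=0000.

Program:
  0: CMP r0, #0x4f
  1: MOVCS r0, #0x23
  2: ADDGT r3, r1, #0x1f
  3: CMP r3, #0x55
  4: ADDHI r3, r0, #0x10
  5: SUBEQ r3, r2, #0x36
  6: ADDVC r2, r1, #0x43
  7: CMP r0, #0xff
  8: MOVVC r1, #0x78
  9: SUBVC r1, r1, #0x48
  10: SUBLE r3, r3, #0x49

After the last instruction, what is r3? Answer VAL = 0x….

VAL = 0x06

[0] flags=1000 → (cmp)
[1] flags=1000 CS?F → skip
[2] flags=1000 GT?F → skip
[3] flags=1000 → (cmp)
[4] flags=1000 HI?F → skip
[5] flags=1000 EQ?F → skip
[6] flags=1000 VC?T → r2=0xc1
[7] flags=0000 → (cmp)
[8] flags=0000 VC?T → r1=0x78
[9] flags=0000 VC?T → r1=0x30
[10] flags=0000 LE?F → skip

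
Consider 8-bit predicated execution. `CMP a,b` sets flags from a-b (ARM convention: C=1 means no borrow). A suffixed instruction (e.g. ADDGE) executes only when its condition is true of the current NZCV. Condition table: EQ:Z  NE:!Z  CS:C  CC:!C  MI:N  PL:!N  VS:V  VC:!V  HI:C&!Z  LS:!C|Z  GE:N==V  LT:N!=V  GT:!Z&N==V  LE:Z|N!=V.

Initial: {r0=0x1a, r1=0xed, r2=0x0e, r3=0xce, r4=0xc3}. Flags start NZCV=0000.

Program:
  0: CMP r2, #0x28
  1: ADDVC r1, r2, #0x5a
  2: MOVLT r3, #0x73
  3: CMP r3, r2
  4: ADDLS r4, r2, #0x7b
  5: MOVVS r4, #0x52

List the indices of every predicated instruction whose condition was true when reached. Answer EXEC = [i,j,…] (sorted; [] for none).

[0] flags=1000 → (cmp)
[1] flags=1000 VC?T → r1=0x68
[2] flags=1000 LT?T → r3=0x73
[3] flags=0010 → (cmp)
[4] flags=0010 LS?F → skip
[5] flags=0010 VS?F → skip

EXEC = [1,2]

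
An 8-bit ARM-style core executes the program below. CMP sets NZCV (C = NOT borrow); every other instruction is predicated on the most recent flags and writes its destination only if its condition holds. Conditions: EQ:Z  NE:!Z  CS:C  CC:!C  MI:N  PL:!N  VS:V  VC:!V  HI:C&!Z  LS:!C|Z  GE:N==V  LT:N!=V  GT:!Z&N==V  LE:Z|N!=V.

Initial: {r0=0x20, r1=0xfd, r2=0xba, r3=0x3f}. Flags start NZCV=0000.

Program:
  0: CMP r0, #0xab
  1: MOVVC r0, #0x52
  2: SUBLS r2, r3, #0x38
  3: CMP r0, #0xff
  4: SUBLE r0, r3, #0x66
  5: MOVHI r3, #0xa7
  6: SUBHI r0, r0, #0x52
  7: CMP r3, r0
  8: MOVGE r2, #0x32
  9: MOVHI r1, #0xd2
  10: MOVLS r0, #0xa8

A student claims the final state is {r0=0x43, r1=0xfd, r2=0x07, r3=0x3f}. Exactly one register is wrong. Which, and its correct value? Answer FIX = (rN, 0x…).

FIX = (r0, 0xa8)

[0] flags=0000 → (cmp)
[1] flags=0000 VC?T → r0=0x52
[2] flags=0000 LS?T → r2=0x07
[3] flags=0000 → (cmp)
[4] flags=0000 LE?F → skip
[5] flags=0000 HI?F → skip
[6] flags=0000 HI?F → skip
[7] flags=1000 → (cmp)
[8] flags=1000 GE?F → skip
[9] flags=1000 HI?F → skip
[10] flags=1000 LS?T → r0=0xa8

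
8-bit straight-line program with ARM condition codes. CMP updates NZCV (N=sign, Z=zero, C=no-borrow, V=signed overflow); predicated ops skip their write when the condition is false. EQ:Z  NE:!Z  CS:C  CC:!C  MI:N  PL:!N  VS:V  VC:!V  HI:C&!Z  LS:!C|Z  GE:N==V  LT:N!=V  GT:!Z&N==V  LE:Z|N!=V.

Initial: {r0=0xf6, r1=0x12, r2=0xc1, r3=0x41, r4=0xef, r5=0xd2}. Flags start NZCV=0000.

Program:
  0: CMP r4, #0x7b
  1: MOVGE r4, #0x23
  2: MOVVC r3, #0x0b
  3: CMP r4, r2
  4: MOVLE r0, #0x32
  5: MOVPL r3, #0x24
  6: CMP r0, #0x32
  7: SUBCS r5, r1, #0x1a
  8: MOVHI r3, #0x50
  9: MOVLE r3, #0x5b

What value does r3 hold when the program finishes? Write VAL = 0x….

0: ✓ CMP  NZCV=0011
1: · MOVGE
2: · MOVVC
3: ✓ CMP  NZCV=0010
4: · MOVLE
5: ✓ MOVPL  r3←0x24
6: ✓ CMP  NZCV=1010
7: ✓ SUBCS  r5←0xf8
8: ✓ MOVHI  r3←0x50
9: ✓ MOVLE  r3←0x5b

VAL = 0x5b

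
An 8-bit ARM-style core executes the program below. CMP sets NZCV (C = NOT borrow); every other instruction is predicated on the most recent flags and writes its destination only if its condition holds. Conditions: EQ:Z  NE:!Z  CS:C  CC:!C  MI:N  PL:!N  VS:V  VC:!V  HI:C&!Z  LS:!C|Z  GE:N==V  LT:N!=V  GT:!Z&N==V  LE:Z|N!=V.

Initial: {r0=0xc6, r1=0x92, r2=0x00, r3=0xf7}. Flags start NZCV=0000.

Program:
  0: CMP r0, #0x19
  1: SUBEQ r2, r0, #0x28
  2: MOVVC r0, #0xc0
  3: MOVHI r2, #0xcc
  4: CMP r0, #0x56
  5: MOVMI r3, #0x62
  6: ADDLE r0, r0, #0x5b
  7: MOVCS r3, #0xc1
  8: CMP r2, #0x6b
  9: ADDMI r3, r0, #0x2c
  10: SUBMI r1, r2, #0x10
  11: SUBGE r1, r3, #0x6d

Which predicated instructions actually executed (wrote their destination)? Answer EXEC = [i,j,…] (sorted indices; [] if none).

0: ✓ CMP  NZCV=1010
1: · SUBEQ
2: ✓ MOVVC  r0←0xc0
3: ✓ MOVHI  r2←0xcc
4: ✓ CMP  NZCV=0011
5: · MOVMI
6: ✓ ADDLE  r0←0x1b
7: ✓ MOVCS  r3←0xc1
8: ✓ CMP  NZCV=0011
9: · ADDMI
10: · SUBMI
11: · SUBGE

EXEC = [2,3,6,7]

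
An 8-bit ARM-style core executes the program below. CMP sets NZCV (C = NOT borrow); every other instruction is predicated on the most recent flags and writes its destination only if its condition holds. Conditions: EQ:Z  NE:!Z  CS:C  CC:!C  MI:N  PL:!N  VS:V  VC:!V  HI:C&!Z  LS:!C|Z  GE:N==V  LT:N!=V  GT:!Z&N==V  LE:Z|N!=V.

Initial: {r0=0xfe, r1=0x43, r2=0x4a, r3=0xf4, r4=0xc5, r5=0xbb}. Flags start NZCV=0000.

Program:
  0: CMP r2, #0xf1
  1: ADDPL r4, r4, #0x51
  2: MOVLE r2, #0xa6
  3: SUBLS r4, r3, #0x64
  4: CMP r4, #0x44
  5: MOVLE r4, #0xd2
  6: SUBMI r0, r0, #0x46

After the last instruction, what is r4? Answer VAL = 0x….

0: ✓ CMP  NZCV=0000
1: ✓ ADDPL  r4←0x16
2: · MOVLE
3: ✓ SUBLS  r4←0x90
4: ✓ CMP  NZCV=0011
5: ✓ MOVLE  r4←0xd2
6: · SUBMI

VAL = 0xd2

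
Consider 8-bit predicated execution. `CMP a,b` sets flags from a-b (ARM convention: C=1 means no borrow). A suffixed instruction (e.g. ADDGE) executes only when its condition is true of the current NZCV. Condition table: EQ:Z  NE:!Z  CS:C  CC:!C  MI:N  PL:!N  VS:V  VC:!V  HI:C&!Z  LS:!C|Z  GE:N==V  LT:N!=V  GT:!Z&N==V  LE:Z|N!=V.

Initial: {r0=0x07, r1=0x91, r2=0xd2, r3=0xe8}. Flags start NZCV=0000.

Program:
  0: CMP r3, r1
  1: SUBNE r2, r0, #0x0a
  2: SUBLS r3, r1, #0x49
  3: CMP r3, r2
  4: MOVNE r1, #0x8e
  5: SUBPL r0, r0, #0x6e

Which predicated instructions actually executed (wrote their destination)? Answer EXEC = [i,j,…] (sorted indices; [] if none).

EXEC = [1,4]

0: ✓ CMP  NZCV=0010
1: ✓ SUBNE  r2←0xfd
2: · SUBLS
3: ✓ CMP  NZCV=1000
4: ✓ MOVNE  r1←0x8e
5: · SUBPL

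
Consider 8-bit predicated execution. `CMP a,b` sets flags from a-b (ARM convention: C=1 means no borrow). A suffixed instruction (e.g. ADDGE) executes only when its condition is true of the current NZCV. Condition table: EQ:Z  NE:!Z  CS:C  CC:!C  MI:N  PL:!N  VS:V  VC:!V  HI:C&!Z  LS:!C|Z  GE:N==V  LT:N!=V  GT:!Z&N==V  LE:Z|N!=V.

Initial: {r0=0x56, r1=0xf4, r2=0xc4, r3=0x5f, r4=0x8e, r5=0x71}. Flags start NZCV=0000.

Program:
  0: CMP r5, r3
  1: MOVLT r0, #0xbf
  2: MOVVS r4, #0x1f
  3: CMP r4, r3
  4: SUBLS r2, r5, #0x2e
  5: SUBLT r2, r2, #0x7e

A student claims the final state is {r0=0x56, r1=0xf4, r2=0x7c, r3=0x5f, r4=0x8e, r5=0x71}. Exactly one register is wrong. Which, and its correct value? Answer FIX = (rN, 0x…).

FIX = (r2, 0x46)

0: ✓ CMP  NZCV=0010
1: · MOVLT
2: · MOVVS
3: ✓ CMP  NZCV=0011
4: · SUBLS
5: ✓ SUBLT  r2←0x46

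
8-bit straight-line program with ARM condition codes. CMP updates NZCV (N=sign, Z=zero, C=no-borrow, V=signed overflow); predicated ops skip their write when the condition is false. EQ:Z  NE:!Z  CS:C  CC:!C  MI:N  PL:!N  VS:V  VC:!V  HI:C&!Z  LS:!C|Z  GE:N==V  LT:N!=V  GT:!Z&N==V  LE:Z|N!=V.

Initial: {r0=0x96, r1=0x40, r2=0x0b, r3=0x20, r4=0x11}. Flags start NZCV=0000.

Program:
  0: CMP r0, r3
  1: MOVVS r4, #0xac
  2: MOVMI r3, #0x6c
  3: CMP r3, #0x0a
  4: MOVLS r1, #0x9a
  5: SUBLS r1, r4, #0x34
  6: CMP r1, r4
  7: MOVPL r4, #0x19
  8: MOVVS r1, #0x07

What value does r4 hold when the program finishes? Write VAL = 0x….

VAL = 0xac

[0] flags=0011 → (cmp)
[1] flags=0011 VS?T → r4=0xac
[2] flags=0011 MI?F → skip
[3] flags=0010 → (cmp)
[4] flags=0010 LS?F → skip
[5] flags=0010 LS?F → skip
[6] flags=1001 → (cmp)
[7] flags=1001 PL?F → skip
[8] flags=1001 VS?T → r1=0x07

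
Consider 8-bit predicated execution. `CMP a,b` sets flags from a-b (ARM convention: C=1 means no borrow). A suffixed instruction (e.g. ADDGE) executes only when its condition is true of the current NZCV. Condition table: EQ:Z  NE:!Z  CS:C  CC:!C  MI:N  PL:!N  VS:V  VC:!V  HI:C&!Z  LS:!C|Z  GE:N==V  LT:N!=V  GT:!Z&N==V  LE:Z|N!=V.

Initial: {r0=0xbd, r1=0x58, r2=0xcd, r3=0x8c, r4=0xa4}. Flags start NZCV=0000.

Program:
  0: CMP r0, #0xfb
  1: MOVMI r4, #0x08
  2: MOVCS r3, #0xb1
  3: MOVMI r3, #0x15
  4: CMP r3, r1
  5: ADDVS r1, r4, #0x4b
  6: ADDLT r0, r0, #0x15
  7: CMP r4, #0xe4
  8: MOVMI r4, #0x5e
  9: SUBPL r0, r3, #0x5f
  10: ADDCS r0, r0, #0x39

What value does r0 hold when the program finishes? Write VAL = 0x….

[0] flags=1000 → (cmp)
[1] flags=1000 MI?T → r4=0x08
[2] flags=1000 CS?F → skip
[3] flags=1000 MI?T → r3=0x15
[4] flags=1000 → (cmp)
[5] flags=1000 VS?F → skip
[6] flags=1000 LT?T → r0=0xd2
[7] flags=0000 → (cmp)
[8] flags=0000 MI?F → skip
[9] flags=0000 PL?T → r0=0xb6
[10] flags=0000 CS?F → skip

VAL = 0xb6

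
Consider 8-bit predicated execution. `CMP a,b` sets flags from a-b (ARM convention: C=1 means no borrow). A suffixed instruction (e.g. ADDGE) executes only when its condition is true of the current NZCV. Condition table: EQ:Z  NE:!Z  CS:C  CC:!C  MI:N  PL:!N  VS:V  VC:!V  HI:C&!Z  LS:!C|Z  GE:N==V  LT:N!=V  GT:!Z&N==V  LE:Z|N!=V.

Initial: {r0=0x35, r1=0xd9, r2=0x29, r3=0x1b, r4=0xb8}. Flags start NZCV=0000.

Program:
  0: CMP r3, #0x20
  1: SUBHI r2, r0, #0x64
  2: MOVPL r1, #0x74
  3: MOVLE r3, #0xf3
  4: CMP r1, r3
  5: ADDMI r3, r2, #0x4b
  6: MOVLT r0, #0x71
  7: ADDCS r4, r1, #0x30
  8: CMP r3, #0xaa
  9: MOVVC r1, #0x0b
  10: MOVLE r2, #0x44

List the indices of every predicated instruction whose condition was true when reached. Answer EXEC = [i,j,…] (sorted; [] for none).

EXEC = [3,5,6]

0: ✓ CMP  NZCV=1000
1: · SUBHI
2: · MOVPL
3: ✓ MOVLE  r3←0xf3
4: ✓ CMP  NZCV=1000
5: ✓ ADDMI  r3←0x74
6: ✓ MOVLT  r0←0x71
7: · ADDCS
8: ✓ CMP  NZCV=1001
9: · MOVVC
10: · MOVLE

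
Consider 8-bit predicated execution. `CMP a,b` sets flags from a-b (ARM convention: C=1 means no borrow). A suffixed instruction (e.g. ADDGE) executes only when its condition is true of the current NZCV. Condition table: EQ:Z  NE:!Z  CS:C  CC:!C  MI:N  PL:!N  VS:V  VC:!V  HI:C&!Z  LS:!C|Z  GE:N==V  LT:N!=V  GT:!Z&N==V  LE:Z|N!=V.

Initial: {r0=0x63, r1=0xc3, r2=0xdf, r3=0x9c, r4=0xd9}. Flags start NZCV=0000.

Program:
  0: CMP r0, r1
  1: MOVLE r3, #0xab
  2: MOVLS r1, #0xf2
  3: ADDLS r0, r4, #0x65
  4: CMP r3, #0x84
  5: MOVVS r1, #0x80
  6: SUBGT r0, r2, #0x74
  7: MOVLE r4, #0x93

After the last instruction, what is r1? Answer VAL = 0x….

[0] flags=1001 → (cmp)
[1] flags=1001 LE?F → skip
[2] flags=1001 LS?T → r1=0xf2
[3] flags=1001 LS?T → r0=0x3e
[4] flags=0010 → (cmp)
[5] flags=0010 VS?F → skip
[6] flags=0010 GT?T → r0=0x6b
[7] flags=0010 LE?F → skip

VAL = 0xf2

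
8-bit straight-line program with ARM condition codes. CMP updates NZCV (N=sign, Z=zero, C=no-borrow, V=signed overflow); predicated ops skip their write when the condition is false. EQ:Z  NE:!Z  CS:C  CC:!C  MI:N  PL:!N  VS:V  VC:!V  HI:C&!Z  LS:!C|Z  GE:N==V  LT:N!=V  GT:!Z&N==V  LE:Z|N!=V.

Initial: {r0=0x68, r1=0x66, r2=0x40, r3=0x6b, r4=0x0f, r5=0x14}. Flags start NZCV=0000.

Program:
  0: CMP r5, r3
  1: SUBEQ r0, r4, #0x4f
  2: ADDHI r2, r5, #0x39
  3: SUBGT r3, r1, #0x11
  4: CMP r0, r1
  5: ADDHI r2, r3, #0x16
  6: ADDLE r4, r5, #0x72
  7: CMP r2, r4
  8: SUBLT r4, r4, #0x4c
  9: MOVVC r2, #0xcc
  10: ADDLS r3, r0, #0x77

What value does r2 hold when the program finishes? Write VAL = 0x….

VAL = 0x81

0: ✓ CMP  NZCV=1000
1: · SUBEQ
2: · ADDHI
3: · SUBGT
4: ✓ CMP  NZCV=0010
5: ✓ ADDHI  r2←0x81
6: · ADDLE
7: ✓ CMP  NZCV=0011
8: ✓ SUBLT  r4←0xc3
9: · MOVVC
10: · ADDLS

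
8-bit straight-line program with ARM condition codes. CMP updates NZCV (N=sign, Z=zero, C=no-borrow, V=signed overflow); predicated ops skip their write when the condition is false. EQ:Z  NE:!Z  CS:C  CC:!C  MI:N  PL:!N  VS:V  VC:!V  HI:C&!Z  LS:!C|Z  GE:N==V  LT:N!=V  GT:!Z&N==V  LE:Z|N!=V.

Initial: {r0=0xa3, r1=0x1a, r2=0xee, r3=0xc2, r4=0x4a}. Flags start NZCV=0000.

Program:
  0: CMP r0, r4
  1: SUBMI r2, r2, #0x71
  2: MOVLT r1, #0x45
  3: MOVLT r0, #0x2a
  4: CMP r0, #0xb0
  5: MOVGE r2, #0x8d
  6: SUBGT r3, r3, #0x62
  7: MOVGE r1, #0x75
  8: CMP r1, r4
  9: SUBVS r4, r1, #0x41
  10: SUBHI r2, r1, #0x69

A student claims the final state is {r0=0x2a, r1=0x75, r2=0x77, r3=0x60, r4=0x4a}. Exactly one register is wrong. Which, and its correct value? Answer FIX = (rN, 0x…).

FIX = (r2, 0x0c)

0: ✓ CMP  NZCV=0011
1: · SUBMI
2: ✓ MOVLT  r1←0x45
3: ✓ MOVLT  r0←0x2a
4: ✓ CMP  NZCV=0000
5: ✓ MOVGE  r2←0x8d
6: ✓ SUBGT  r3←0x60
7: ✓ MOVGE  r1←0x75
8: ✓ CMP  NZCV=0010
9: · SUBVS
10: ✓ SUBHI  r2←0x0c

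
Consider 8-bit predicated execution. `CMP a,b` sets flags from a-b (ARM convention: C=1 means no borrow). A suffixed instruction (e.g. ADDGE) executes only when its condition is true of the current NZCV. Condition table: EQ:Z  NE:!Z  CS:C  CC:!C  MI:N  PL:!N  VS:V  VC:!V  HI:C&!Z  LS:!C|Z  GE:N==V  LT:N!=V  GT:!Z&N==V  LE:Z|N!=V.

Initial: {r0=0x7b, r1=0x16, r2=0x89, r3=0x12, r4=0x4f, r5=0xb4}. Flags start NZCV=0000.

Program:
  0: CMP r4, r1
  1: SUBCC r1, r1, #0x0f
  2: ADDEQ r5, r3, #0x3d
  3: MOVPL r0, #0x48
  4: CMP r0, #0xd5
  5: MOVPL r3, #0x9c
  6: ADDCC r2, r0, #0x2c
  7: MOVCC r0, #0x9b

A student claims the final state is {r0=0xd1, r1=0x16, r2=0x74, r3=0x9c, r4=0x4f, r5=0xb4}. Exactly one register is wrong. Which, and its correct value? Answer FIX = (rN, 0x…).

0: ✓ CMP  NZCV=0010
1: · SUBCC
2: · ADDEQ
3: ✓ MOVPL  r0←0x48
4: ✓ CMP  NZCV=0000
5: ✓ MOVPL  r3←0x9c
6: ✓ ADDCC  r2←0x74
7: ✓ MOVCC  r0←0x9b

FIX = (r0, 0x9b)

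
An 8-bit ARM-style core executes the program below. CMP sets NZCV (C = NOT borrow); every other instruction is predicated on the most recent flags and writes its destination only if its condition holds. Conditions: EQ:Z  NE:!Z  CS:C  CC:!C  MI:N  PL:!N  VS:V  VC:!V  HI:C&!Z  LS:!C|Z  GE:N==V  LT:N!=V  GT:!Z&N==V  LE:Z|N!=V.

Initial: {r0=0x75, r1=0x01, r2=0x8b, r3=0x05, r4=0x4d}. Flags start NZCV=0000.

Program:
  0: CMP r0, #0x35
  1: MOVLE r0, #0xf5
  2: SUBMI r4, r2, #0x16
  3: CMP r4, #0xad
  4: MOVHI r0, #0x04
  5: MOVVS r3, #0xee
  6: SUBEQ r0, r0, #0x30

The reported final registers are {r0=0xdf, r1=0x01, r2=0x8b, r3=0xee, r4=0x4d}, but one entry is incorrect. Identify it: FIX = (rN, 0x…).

0: ✓ CMP  NZCV=0010
1: · MOVLE
2: · SUBMI
3: ✓ CMP  NZCV=1001
4: · MOVHI
5: ✓ MOVVS  r3←0xee
6: · SUBEQ

FIX = (r0, 0x75)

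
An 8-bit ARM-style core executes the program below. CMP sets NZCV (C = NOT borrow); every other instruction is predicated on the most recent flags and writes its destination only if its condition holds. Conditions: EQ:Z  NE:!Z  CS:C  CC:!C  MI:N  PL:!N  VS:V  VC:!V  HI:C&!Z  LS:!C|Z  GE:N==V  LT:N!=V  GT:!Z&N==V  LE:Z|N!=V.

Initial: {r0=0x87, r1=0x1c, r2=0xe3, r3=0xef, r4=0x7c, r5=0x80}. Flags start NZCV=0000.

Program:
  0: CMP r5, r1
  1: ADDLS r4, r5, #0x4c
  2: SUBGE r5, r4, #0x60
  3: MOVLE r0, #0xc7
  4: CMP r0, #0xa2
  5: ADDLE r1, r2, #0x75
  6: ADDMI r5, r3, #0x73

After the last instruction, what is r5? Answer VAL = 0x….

0: ✓ CMP  NZCV=0011
1: · ADDLS
2: · SUBGE
3: ✓ MOVLE  r0←0xc7
4: ✓ CMP  NZCV=0010
5: · ADDLE
6: · ADDMI

VAL = 0x80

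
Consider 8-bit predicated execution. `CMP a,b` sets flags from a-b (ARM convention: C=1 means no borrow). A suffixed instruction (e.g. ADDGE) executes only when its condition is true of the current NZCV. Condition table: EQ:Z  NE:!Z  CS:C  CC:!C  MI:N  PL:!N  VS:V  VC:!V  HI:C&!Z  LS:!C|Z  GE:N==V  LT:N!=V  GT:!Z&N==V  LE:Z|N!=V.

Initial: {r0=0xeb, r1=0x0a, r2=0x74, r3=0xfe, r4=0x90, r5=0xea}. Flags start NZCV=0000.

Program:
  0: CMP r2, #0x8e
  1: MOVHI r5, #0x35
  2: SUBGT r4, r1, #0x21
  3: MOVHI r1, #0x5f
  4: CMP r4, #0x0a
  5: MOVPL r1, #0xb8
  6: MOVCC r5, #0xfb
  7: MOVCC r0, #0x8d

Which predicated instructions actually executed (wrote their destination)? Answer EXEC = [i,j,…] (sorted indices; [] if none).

[0] flags=1001 → (cmp)
[1] flags=1001 HI?F → skip
[2] flags=1001 GT?T → r4=0xe9
[3] flags=1001 HI?F → skip
[4] flags=1010 → (cmp)
[5] flags=1010 PL?F → skip
[6] flags=1010 CC?F → skip
[7] flags=1010 CC?F → skip

EXEC = [2]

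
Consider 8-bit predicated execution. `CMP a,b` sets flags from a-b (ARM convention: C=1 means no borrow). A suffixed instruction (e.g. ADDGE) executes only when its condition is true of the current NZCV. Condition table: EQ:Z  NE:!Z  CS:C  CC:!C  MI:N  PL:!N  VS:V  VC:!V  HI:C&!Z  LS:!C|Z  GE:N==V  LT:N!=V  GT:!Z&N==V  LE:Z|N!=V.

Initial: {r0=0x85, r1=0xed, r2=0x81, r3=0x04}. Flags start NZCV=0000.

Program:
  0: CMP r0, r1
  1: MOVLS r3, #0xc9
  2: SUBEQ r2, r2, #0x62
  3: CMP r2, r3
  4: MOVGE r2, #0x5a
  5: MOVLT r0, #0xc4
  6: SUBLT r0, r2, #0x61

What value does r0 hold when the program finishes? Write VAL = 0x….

[0] flags=1000 → (cmp)
[1] flags=1000 LS?T → r3=0xc9
[2] flags=1000 EQ?F → skip
[3] flags=1000 → (cmp)
[4] flags=1000 GE?F → skip
[5] flags=1000 LT?T → r0=0xc4
[6] flags=1000 LT?T → r0=0x20

VAL = 0x20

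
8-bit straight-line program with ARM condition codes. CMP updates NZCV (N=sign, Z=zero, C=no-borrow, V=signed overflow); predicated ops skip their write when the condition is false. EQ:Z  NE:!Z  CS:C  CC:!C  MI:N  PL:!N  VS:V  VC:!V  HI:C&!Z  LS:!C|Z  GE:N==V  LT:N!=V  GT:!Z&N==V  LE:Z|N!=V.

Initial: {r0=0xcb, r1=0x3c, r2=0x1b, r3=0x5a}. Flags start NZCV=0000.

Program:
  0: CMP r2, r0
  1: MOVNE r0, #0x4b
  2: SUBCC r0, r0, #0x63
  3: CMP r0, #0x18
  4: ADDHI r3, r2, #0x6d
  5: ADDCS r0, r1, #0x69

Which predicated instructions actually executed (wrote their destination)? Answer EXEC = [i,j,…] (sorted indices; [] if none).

[0] flags=0000 → (cmp)
[1] flags=0000 NE?T → r0=0x4b
[2] flags=0000 CC?T → r0=0xe8
[3] flags=1010 → (cmp)
[4] flags=1010 HI?T → r3=0x88
[5] flags=1010 CS?T → r0=0xa5

EXEC = [1,2,4,5]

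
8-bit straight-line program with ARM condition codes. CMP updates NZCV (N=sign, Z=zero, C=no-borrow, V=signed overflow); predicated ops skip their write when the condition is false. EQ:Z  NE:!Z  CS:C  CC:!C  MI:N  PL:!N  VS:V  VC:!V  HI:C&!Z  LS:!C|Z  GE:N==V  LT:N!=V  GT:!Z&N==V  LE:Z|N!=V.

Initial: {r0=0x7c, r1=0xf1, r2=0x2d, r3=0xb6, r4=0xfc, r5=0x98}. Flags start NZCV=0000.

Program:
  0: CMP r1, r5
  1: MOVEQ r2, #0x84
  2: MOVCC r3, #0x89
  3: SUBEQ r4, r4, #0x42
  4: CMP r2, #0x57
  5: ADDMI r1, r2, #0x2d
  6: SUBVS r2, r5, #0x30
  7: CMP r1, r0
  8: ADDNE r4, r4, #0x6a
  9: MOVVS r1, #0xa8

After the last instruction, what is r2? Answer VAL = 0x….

[0] flags=0010 → (cmp)
[1] flags=0010 EQ?F → skip
[2] flags=0010 CC?F → skip
[3] flags=0010 EQ?F → skip
[4] flags=1000 → (cmp)
[5] flags=1000 MI?T → r1=0x5a
[6] flags=1000 VS?F → skip
[7] flags=1000 → (cmp)
[8] flags=1000 NE?T → r4=0x66
[9] flags=1000 VS?F → skip

VAL = 0x2d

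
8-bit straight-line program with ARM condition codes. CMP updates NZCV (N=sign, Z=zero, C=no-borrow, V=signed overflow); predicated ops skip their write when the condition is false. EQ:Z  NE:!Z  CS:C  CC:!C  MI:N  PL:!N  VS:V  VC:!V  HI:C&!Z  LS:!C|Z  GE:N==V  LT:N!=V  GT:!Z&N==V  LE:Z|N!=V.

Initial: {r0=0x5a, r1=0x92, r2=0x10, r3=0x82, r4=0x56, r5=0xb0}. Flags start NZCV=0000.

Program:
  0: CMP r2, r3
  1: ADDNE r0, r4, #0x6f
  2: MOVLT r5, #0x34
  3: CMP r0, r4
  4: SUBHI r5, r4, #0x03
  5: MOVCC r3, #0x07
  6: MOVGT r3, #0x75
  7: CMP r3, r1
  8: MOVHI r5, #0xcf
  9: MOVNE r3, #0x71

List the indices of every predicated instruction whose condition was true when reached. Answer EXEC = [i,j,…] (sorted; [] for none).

EXEC = [1,4,9]

0: ✓ CMP  NZCV=1001
1: ✓ ADDNE  r0←0xc5
2: · MOVLT
3: ✓ CMP  NZCV=0011
4: ✓ SUBHI  r5←0x53
5: · MOVCC
6: · MOVGT
7: ✓ CMP  NZCV=1000
8: · MOVHI
9: ✓ MOVNE  r3←0x71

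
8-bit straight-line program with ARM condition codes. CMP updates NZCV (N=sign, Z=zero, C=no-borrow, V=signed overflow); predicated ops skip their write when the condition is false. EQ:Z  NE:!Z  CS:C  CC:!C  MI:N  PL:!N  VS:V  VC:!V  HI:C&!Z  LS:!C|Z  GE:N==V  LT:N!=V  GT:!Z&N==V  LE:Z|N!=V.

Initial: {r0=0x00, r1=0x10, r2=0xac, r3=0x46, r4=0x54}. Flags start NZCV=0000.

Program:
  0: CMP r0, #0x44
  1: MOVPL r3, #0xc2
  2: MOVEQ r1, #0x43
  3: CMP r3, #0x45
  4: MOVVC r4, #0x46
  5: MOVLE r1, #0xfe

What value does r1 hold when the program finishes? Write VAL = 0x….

[0] flags=1000 → (cmp)
[1] flags=1000 PL?F → skip
[2] flags=1000 EQ?F → skip
[3] flags=0010 → (cmp)
[4] flags=0010 VC?T → r4=0x46
[5] flags=0010 LE?F → skip

VAL = 0x10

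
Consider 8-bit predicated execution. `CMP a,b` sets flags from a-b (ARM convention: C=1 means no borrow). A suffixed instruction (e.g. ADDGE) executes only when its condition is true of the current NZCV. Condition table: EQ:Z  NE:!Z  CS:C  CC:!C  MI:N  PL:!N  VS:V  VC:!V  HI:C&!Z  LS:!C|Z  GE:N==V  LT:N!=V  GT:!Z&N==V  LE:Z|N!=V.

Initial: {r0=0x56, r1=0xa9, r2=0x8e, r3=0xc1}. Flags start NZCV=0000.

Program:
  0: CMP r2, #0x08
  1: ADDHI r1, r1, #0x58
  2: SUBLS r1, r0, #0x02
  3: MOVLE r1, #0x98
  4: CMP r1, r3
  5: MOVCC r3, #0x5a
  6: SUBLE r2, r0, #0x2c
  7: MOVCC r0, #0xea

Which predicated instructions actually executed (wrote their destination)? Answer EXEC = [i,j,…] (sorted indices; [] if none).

0: ✓ CMP  NZCV=1010
1: ✓ ADDHI  r1←0x01
2: · SUBLS
3: ✓ MOVLE  r1←0x98
4: ✓ CMP  NZCV=1000
5: ✓ MOVCC  r3←0x5a
6: ✓ SUBLE  r2←0x2a
7: ✓ MOVCC  r0←0xea

EXEC = [1,3,5,6,7]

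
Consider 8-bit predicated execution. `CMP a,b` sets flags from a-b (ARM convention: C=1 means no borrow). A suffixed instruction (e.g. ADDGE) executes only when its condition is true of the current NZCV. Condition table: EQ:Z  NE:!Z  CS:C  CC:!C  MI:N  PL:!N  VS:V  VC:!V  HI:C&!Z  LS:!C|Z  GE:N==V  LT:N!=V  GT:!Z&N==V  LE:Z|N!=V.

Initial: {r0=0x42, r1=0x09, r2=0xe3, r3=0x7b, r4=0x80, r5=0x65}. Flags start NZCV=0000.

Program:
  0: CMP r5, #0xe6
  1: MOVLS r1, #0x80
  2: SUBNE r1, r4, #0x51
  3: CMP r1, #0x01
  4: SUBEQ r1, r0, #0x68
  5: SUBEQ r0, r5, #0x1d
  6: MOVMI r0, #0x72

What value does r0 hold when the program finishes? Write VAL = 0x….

VAL = 0x42

0: ✓ CMP  NZCV=0000
1: ✓ MOVLS  r1←0x80
2: ✓ SUBNE  r1←0x2f
3: ✓ CMP  NZCV=0010
4: · SUBEQ
5: · SUBEQ
6: · MOVMI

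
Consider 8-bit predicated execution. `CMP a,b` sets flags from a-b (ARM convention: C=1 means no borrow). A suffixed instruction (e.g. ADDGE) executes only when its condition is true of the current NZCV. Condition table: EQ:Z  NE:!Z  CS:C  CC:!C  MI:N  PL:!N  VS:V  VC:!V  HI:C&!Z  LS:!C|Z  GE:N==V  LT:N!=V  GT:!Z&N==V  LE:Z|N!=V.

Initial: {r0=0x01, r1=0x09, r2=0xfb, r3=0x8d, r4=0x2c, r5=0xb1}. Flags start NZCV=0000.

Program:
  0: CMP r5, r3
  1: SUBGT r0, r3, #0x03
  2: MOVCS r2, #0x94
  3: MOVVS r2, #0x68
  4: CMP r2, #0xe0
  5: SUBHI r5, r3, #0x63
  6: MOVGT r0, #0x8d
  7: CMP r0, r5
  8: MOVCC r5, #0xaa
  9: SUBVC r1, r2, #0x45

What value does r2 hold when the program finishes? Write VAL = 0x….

[0] flags=0010 → (cmp)
[1] flags=0010 GT?T → r0=0x8a
[2] flags=0010 CS?T → r2=0x94
[3] flags=0010 VS?F → skip
[4] flags=1000 → (cmp)
[5] flags=1000 HI?F → skip
[6] flags=1000 GT?F → skip
[7] flags=1000 → (cmp)
[8] flags=1000 CC?T → r5=0xaa
[9] flags=1000 VC?T → r1=0x4f

VAL = 0x94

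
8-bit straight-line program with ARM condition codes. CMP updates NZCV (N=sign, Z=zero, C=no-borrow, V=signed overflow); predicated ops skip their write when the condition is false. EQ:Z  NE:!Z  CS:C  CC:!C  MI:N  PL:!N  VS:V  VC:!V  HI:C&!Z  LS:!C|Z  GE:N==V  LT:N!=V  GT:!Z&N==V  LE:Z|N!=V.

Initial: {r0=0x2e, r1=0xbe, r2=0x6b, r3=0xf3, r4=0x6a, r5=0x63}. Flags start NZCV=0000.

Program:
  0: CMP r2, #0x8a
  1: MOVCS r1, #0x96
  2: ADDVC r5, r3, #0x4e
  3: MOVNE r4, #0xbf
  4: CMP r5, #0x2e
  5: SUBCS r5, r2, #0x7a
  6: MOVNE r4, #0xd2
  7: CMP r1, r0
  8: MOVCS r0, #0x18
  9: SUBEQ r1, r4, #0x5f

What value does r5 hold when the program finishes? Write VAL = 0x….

[0] flags=1001 → (cmp)
[1] flags=1001 CS?F → skip
[2] flags=1001 VC?F → skip
[3] flags=1001 NE?T → r4=0xbf
[4] flags=0010 → (cmp)
[5] flags=0010 CS?T → r5=0xf1
[6] flags=0010 NE?T → r4=0xd2
[7] flags=1010 → (cmp)
[8] flags=1010 CS?T → r0=0x18
[9] flags=1010 EQ?F → skip

VAL = 0xf1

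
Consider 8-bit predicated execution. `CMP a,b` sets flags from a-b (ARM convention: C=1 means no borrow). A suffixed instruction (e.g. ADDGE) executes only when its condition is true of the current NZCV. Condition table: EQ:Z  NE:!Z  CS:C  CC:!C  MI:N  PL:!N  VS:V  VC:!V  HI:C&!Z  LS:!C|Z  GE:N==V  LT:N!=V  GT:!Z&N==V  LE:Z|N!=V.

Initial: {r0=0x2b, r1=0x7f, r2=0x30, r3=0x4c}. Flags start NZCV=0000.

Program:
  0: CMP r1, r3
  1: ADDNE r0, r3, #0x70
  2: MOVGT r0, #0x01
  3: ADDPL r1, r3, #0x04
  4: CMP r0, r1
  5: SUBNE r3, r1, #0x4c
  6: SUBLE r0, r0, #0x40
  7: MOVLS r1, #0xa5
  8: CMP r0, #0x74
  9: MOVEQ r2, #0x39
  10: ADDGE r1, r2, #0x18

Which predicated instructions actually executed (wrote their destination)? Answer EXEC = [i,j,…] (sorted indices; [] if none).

[0] flags=0010 → (cmp)
[1] flags=0010 NE?T → r0=0xbc
[2] flags=0010 GT?T → r0=0x01
[3] flags=0010 PL?T → r1=0x50
[4] flags=1000 → (cmp)
[5] flags=1000 NE?T → r3=0x04
[6] flags=1000 LE?T → r0=0xc1
[7] flags=1000 LS?T → r1=0xa5
[8] flags=0011 → (cmp)
[9] flags=0011 EQ?F → skip
[10] flags=0011 GE?F → skip

EXEC = [1,2,3,5,6,7]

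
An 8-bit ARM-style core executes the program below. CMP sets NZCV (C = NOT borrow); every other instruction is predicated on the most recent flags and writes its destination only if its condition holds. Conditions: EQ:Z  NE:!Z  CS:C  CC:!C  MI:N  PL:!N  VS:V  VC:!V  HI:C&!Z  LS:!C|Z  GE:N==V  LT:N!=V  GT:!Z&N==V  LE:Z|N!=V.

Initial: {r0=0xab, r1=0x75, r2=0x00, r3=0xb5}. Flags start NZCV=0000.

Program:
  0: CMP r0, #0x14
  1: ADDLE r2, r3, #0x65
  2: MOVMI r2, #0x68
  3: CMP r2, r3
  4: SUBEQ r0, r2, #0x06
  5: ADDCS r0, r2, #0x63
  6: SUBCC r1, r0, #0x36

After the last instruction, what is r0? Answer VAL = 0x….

VAL = 0xab

0: ✓ CMP  NZCV=1010
1: ✓ ADDLE  r2←0x1a
2: ✓ MOVMI  r2←0x68
3: ✓ CMP  NZCV=1001
4: · SUBEQ
5: · ADDCS
6: ✓ SUBCC  r1←0x75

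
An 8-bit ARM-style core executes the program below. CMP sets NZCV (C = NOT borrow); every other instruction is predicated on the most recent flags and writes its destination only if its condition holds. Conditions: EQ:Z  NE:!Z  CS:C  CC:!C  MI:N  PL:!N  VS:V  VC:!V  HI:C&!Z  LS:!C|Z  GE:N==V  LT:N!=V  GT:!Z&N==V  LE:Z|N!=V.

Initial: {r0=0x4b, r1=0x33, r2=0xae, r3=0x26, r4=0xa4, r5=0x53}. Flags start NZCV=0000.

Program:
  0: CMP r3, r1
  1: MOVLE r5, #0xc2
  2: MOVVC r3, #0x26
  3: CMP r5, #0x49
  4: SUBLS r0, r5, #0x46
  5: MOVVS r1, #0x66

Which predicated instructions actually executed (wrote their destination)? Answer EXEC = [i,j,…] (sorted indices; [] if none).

[0] flags=1000 → (cmp)
[1] flags=1000 LE?T → r5=0xc2
[2] flags=1000 VC?T → r3=0x26
[3] flags=0011 → (cmp)
[4] flags=0011 LS?F → skip
[5] flags=0011 VS?T → r1=0x66

EXEC = [1,2,5]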